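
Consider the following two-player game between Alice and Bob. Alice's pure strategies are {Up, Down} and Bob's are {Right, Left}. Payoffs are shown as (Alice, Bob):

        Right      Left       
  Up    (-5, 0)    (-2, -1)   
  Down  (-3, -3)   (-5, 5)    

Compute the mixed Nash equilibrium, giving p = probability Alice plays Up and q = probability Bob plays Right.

p = 8/9, q = 3/5

Alice's mix must leave Bob indifferent between Right and Left.
  Bob's payoff to Right: p·0 + (1−p)·(-3) = 3p - 3
  Bob's payoff to Left: p·(-1) + (1−p)·5 = -6p + 5
  3p - 3 = -6p + 5  ⇒  9p = 8  ⇒  p = 8/9.
Alice's indifference between Up and Down determines Bob's mixing probability q:
  Alice's payoff from Up: q·(-5) + (1−q)·(-2) = -3q - 2
  Alice's payoff from Down: q·(-3) + (1−q)·(-5) = 2q - 5
  -3q - 2 = 2q - 5  ⇒  -5q = -3  ⇒  q = 3/5.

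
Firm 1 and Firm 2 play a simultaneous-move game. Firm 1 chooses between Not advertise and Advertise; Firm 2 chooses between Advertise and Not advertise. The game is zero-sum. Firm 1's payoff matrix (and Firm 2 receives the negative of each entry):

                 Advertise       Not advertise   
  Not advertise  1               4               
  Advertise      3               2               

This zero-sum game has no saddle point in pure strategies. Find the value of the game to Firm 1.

Set Firm 1's expected payoff from Not advertise equal to that from Advertise:
  Firm 1's payoff from Not advertise: q·1 + (1−q)·4 = -3q + 4
  Firm 1's payoff from Advertise: q·3 + (1−q)·2 = q + 2
  -3q + 4 = q + 2  ⇒  -4q = -2  ⇒  q = 1/2.
The value is Firm 1's expected payoff against this mix (using Not advertise): (1/2)·1 + (1/2)·4 = 5/2.

v = 5/2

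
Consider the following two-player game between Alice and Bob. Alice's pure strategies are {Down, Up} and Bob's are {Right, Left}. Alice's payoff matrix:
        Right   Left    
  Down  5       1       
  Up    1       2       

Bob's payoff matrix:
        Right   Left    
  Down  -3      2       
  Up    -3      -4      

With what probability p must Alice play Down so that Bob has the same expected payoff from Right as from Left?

p = 1/6

For Bob to be willing to mix, Bob must be indifferent between Right and Left, which pins down Alice's mix.
  Bob's payoff to Right: p·(-3) + (1−p)·(-3) = -3
  Bob's payoff to Left: p·2 + (1−p)·(-4) = 6p - 4
  -3 = 6p - 4  ⇒  -6p = -1  ⇒  p = 1/6.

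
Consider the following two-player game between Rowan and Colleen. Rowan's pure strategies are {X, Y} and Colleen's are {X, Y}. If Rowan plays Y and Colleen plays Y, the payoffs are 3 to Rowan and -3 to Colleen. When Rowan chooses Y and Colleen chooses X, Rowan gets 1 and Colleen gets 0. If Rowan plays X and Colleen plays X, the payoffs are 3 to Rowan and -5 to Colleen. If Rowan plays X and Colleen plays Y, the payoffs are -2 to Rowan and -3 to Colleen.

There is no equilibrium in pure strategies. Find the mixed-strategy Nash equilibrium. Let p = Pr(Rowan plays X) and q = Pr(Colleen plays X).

Colleen's indifference between X and Y determines Rowan's mixing probability p:
  Colleen's expected payoff from X: p·(-5) + (1−p)·0 = -5p
  Colleen's expected payoff from Y: p·(-3) + (1−p)·(-3) = -3
  -5p = -3  ⇒  -5p = -3  ⇒  p = 3/5.
Rowan's indifference between X and Y determines Colleen's mixing probability q:
  Rowan's expected payoff from X: q·3 + (1−q)·(-2) = 5q - 2
  Rowan's expected payoff from Y: q·1 + (1−q)·3 = -2q + 3
  5q - 2 = -2q + 3  ⇒  7q = 5  ⇒  q = 5/7.

p = 3/5, q = 5/7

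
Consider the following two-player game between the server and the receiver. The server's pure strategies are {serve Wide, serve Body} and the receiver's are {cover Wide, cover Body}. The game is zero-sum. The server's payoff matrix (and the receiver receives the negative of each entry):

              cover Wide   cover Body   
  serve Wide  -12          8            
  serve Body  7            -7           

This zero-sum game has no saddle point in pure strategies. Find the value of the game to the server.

v = -14/17

In a mixed equilibrium the server is indifferent between serve Wide and serve Body; this condition fixes q.
  the server's expected payoff from serve Wide: q·(-12) + (1−q)·8 = -20q + 8
  the server's expected payoff from serve Body: q·7 + (1−q)·(-7) = 14q - 7
  -20q + 8 = 14q - 7  ⇒  -34q = -15  ⇒  q = 15/34.
The value is the server's expected payoff against this mix (using serve Wide): (15/34)·(-12) + (19/34)·8 = -14/17.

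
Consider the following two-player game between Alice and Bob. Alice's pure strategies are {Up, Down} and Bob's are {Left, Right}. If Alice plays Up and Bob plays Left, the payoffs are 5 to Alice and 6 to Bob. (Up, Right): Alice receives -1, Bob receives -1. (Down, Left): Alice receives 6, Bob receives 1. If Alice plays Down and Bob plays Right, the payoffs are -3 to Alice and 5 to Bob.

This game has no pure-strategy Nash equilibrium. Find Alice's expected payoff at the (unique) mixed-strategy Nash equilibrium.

Set Alice's expected payoff from Up equal to that from Down:
  Alice's payoff from Up: q·5 + (1−q)·(-1) = 6q - 1
  Alice's payoff from Down: q·6 + (1−q)·(-3) = 9q - 3
  6q - 1 = 9q - 3  ⇒  -3q = -2  ⇒  q = 2/3.
At equilibrium Alice is indifferent across rows, so Alice's payoff equals the payoff from Up: (2/3)·5 + (1/3)·(-1) = 3.

3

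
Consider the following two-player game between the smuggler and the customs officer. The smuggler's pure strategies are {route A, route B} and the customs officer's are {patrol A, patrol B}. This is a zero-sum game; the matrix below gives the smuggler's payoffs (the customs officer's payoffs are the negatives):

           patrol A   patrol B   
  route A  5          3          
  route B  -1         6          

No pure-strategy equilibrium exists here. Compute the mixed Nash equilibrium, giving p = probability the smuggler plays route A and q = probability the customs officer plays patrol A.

p = 7/9, q = 1/3

The customs officer's indifference between patrol A and patrol B determines the smuggler's mixing probability p:
  the customs officer's expected payoff from patrol A: p·(-5) + (1−p)·1 = -6p + 1
  the customs officer's expected payoff from patrol B: p·(-3) + (1−p)·(-6) = 3p - 6
  -6p + 1 = 3p - 6  ⇒  -9p = -7  ⇒  p = 7/9.
Set the smuggler's expected payoff from route A equal to that from route B:
  the smuggler's expected payoff from route A: q·5 + (1−q)·3 = 2q + 3
  the smuggler's expected payoff from route B: q·(-1) + (1−q)·6 = -7q + 6
  2q + 3 = -7q + 6  ⇒  9q = 3  ⇒  q = 1/3.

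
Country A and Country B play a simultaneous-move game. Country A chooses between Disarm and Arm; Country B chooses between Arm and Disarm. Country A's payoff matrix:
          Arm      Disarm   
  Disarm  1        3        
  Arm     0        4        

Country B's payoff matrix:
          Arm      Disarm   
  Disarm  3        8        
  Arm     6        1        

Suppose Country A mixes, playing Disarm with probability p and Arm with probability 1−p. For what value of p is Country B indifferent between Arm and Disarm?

Country A's mix must leave Country B indifferent between Arm and Disarm.
  Country B's payoff from Arm: p·3 + (1−p)·6 = -3p + 6
  Country B's payoff from Disarm: p·8 + (1−p)·1 = 7p + 1
  -3p + 6 = 7p + 1  ⇒  -10p = -5  ⇒  p = 1/2.

p = 1/2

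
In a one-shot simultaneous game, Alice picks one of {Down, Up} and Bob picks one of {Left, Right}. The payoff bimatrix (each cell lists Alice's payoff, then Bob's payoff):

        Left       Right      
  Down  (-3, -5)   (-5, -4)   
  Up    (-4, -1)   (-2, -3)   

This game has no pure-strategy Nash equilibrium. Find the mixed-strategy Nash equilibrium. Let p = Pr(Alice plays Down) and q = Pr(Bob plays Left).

p = 2/3, q = 3/4

Set Bob's expected payoff from Left equal to that from Right:
  Bob's payoff from Left: p·(-5) + (1−p)·(-1) = -4p - 1
  Bob's payoff from Right: p·(-4) + (1−p)·(-3) = -p - 3
  -4p - 1 = -p - 3  ⇒  -3p = -2  ⇒  p = 2/3.
In a mixed equilibrium Alice is indifferent between Down and Up; this condition fixes q.
  Alice's expected payoff from Down: q·(-3) + (1−q)·(-5) = 2q - 5
  Alice's expected payoff from Up: q·(-4) + (1−q)·(-2) = -2q - 2
  2q - 5 = -2q - 2  ⇒  4q = 3  ⇒  q = 3/4.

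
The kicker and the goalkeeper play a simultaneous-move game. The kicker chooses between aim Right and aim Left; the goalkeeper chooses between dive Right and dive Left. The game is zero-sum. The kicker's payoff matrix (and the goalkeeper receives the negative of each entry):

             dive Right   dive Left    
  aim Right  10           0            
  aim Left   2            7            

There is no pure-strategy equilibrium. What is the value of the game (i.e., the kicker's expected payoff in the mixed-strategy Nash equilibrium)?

v = 14/3

In a mixed equilibrium the kicker is indifferent between aim Right and aim Left; this condition fixes q.
  the kicker's payoff to aim Right: q·10 + (1−q)·0 = 10q
  the kicker's payoff to aim Left: q·2 + (1−q)·7 = -5q + 7
  10q = -5q + 7  ⇒  15q = 7  ⇒  q = 7/15.
The value is the kicker's expected payoff against this mix (using aim Right): (7/15)·10 + (8/15)·0 = 14/3.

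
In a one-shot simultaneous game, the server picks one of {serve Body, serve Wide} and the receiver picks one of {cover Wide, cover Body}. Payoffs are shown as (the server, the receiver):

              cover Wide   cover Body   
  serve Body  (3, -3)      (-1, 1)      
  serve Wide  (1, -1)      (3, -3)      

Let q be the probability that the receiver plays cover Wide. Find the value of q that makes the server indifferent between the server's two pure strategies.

In a mixed equilibrium the server is indifferent between serve Body and serve Wide; this condition fixes q.
  the server's expected payoff from serve Body: q·3 + (1−q)·(-1) = 4q - 1
  the server's expected payoff from serve Wide: q·1 + (1−q)·3 = -2q + 3
  4q - 1 = -2q + 3  ⇒  6q = 4  ⇒  q = 2/3.

q = 2/3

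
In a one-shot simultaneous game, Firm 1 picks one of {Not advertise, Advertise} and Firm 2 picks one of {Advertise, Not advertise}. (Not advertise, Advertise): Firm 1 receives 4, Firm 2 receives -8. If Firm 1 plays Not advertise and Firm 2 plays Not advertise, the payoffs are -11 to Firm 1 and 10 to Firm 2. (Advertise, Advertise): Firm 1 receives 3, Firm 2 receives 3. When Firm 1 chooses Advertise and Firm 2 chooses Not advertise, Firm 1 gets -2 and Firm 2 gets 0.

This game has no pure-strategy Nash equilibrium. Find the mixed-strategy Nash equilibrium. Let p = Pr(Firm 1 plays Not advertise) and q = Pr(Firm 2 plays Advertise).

Firm 2's indifference between Advertise and Not advertise determines Firm 1's mixing probability p:
  Firm 2's payoff to Advertise: p·(-8) + (1−p)·3 = -11p + 3
  Firm 2's payoff to Not advertise: p·10 + (1−p)·0 = 10p
  -11p + 3 = 10p  ⇒  -21p = -3  ⇒  p = 1/7.
Set Firm 1's expected payoff from Not advertise equal to that from Advertise:
  Firm 1's payoff from Not advertise: q·4 + (1−q)·(-11) = 15q - 11
  Firm 1's payoff from Advertise: q·3 + (1−q)·(-2) = 5q - 2
  15q - 11 = 5q - 2  ⇒  10q = 9  ⇒  q = 9/10.

p = 1/7, q = 9/10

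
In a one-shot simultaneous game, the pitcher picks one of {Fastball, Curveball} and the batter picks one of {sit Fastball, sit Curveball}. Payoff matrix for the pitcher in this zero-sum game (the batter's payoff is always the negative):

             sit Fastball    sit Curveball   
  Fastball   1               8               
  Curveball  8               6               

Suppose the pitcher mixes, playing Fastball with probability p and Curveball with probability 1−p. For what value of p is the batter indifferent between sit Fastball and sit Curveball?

For the batter to be willing to mix, the batter must be indifferent between sit Fastball and sit Curveball, which pins down the pitcher's mix.
  the batter's payoff from sit Fastball: p·(-1) + (1−p)·(-8) = 7p - 8
  the batter's payoff from sit Curveball: p·(-8) + (1−p)·(-6) = -2p - 6
  7p - 8 = -2p - 6  ⇒  9p = 2  ⇒  p = 2/9.

p = 2/9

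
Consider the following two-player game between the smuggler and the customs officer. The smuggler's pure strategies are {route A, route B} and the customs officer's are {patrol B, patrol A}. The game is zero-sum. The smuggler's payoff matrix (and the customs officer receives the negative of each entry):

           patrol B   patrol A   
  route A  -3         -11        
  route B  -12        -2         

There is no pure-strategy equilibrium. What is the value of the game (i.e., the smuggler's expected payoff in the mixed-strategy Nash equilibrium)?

v = -7

The customs officer's mix must leave the smuggler indifferent between route A and route B.
  the smuggler's expected payoff from route A: q·(-3) + (1−q)·(-11) = 8q - 11
  the smuggler's expected payoff from route B: q·(-12) + (1−q)·(-2) = -10q - 2
  8q - 11 = -10q - 2  ⇒  18q = 9  ⇒  q = 1/2.
The value is the smuggler's expected payoff against this mix (using route A): (1/2)·(-3) + (1/2)·(-11) = -7.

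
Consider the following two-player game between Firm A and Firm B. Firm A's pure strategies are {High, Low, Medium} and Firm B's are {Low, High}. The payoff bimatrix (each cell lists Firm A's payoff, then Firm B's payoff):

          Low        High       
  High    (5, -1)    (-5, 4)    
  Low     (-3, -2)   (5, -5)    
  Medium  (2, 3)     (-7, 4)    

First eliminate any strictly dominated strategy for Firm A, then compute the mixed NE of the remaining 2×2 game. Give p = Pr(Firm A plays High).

p = 3/8

Firm A's strategy Medium is strictly dominated by High: 5 > 2 and -5 > -7. Eliminate Medium.
Set Firm B's expected payoff from Low equal to that from High:
  Firm B's payoff from Low: p·(-1) + (1−p)·(-2) = p - 2
  Firm B's payoff from High: p·4 + (1−p)·(-5) = 9p - 5
  p - 2 = 9p - 5  ⇒  -8p = -3  ⇒  p = 3/8.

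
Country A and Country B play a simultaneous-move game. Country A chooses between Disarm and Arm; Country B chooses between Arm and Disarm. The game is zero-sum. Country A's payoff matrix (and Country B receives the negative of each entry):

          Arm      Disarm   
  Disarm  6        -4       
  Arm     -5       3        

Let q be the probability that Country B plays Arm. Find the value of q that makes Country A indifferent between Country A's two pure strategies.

q = 7/18

For Country A to be willing to mix, Country A must be indifferent between Disarm and Arm, which pins down Country B's mix.
  Country A's expected payoff from Disarm: q·6 + (1−q)·(-4) = 10q - 4
  Country A's expected payoff from Arm: q·(-5) + (1−q)·3 = -8q + 3
  10q - 4 = -8q + 3  ⇒  18q = 7  ⇒  q = 7/18.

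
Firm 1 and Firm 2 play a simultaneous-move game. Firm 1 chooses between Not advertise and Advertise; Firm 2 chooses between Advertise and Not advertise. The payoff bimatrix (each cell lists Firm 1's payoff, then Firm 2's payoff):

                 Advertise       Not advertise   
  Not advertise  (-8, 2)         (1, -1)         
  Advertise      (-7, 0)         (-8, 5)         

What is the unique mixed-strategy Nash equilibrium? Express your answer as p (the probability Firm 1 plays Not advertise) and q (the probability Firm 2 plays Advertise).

Firm 2's indifference between Advertise and Not advertise determines Firm 1's mixing probability p:
  Firm 2's expected payoff from Advertise: p·2 + (1−p)·0 = 2p
  Firm 2's expected payoff from Not advertise: p·(-1) + (1−p)·5 = -6p + 5
  2p = -6p + 5  ⇒  8p = 5  ⇒  p = 5/8.
Firm 2's mix must leave Firm 1 indifferent between Not advertise and Advertise.
  Firm 1's payoff from Not advertise: q·(-8) + (1−q)·1 = -9q + 1
  Firm 1's payoff from Advertise: q·(-7) + (1−q)·(-8) = q - 8
  -9q + 1 = q - 8  ⇒  -10q = -9  ⇒  q = 9/10.

p = 5/8, q = 9/10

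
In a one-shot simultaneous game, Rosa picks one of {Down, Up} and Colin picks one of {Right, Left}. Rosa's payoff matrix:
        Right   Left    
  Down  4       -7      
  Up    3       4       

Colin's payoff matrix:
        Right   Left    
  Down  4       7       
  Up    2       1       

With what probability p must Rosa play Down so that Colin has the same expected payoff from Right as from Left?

For Colin to be willing to mix, Colin must be indifferent between Right and Left, which pins down Rosa's mix.
  Colin's payoff to Right: p·4 + (1−p)·2 = 2p + 2
  Colin's payoff to Left: p·7 + (1−p)·1 = 6p + 1
  2p + 2 = 6p + 1  ⇒  -4p = -1  ⇒  p = 1/4.

p = 1/4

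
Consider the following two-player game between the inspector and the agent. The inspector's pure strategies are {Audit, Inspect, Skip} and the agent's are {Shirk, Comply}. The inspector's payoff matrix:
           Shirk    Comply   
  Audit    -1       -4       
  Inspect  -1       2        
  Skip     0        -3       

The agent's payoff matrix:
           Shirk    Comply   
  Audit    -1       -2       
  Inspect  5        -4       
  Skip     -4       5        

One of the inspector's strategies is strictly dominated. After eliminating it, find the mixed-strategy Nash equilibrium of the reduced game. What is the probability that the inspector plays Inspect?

The inspector's strategy Audit is strictly dominated by Skip: 0 > -1 and -3 > -4. Eliminate Audit.
The agent's indifference between Shirk and Comply determines the inspector's mixing probability p:
  the agent's payoff to Shirk: p·5 + (1−p)·(-4) = 9p - 4
  the agent's payoff to Comply: p·(-4) + (1−p)·5 = -9p + 5
  9p - 4 = -9p + 5  ⇒  18p = 9  ⇒  p = 1/2.

p = 1/2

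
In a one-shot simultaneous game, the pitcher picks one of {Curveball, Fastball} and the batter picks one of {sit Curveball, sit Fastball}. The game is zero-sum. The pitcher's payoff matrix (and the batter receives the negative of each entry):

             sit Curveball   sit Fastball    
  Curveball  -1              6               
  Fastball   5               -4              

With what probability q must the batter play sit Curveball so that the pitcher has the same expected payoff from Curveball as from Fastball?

q = 5/8

The pitcher's indifference between Curveball and Fastball determines the batter's mixing probability q:
  the pitcher's payoff to Curveball: q·(-1) + (1−q)·6 = -7q + 6
  the pitcher's payoff to Fastball: q·5 + (1−q)·(-4) = 9q - 4
  -7q + 6 = 9q - 4  ⇒  -16q = -10  ⇒  q = 5/8.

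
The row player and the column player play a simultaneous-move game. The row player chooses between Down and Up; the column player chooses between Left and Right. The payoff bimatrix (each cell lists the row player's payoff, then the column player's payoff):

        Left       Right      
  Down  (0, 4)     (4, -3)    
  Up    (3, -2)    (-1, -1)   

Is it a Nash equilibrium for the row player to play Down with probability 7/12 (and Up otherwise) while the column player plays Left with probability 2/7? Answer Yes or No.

Given the row player's mix p = 7/12, the column player's payoff from Left is 3/2 but from Right is -13/6. The column player strictly prefers Left, so the column player would not mix.
So the proposed profile is not a Nash equilibrium.

No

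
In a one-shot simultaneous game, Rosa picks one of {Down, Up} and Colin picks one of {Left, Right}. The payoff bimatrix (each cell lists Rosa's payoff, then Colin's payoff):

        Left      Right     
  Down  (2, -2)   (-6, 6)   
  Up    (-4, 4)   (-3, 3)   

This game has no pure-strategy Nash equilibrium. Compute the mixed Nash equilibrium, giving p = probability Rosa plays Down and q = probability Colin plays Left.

Colin's indifference between Left and Right determines Rosa's mixing probability p:
  Colin's expected payoff from Left: p·(-2) + (1−p)·4 = -6p + 4
  Colin's expected payoff from Right: p·6 + (1−p)·3 = 3p + 3
  -6p + 4 = 3p + 3  ⇒  -9p = -1  ⇒  p = 1/9.
Colin's mix must leave Rosa indifferent between Down and Up.
  Rosa's payoff to Down: q·2 + (1−q)·(-6) = 8q - 6
  Rosa's payoff to Up: q·(-4) + (1−q)·(-3) = -q - 3
  8q - 6 = -q - 3  ⇒  9q = 3  ⇒  q = 1/3.

p = 1/9, q = 1/3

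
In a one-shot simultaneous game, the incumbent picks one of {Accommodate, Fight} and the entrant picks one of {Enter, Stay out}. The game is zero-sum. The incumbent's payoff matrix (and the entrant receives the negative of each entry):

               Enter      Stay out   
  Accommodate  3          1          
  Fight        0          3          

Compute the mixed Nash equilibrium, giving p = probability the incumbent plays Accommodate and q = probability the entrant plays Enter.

For the entrant to be willing to mix, the entrant must be indifferent between Enter and Stay out, which pins down the incumbent's mix.
  the entrant's payoff to Enter: p·(-3) + (1−p)·0 = -3p
  the entrant's payoff to Stay out: p·(-1) + (1−p)·(-3) = 2p - 3
  -3p = 2p - 3  ⇒  -5p = -3  ⇒  p = 3/5.
The entrant's mix must leave the incumbent indifferent between Accommodate and Fight.
  the incumbent's payoff from Accommodate: q·3 + (1−q)·1 = 2q + 1
  the incumbent's payoff from Fight: q·0 + (1−q)·3 = -3q + 3
  2q + 1 = -3q + 3  ⇒  5q = 2  ⇒  q = 2/5.

p = 3/5, q = 2/5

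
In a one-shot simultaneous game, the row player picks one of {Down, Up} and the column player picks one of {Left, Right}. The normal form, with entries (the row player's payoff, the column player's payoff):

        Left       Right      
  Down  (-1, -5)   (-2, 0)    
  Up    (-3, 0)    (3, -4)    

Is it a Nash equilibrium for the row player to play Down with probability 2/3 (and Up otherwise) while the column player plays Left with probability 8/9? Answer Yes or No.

Given the row player's mix p = 2/3, the column player's payoff from Left is -10/3 but from Right is -4/3. The column player strictly prefers Right, so the column player would not mix.
So the proposed profile is not a Nash equilibrium.

No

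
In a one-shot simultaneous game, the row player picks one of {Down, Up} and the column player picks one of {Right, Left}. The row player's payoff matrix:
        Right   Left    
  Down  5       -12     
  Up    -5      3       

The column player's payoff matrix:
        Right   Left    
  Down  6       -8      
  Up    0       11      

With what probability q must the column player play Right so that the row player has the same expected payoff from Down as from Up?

q = 3/5

The row player's indifference between Down and Up determines the column player's mixing probability q:
  the row player's payoff from Down: q·5 + (1−q)·(-12) = 17q - 12
  the row player's payoff from Up: q·(-5) + (1−q)·3 = -8q + 3
  17q - 12 = -8q + 3  ⇒  25q = 15  ⇒  q = 3/5.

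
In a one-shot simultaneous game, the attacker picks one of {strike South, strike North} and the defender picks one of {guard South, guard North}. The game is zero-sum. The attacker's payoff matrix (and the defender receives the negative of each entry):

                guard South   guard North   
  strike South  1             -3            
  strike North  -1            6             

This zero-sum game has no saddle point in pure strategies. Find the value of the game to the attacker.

v = 3/11

The defender's mix must leave the attacker indifferent between strike South and strike North.
  the attacker's payoff from strike South: q·1 + (1−q)·(-3) = 4q - 3
  the attacker's payoff from strike North: q·(-1) + (1−q)·6 = -7q + 6
  4q - 3 = -7q + 6  ⇒  11q = 9  ⇒  q = 9/11.
The value is the attacker's expected payoff against this mix (using strike South): (9/11)·1 + (2/11)·(-3) = 3/11.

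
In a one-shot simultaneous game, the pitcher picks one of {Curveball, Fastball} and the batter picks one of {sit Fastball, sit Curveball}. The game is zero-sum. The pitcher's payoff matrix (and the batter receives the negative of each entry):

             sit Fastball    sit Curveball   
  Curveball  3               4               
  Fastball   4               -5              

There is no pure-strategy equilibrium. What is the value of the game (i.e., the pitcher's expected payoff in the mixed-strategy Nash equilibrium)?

For the pitcher to be willing to mix, the pitcher must be indifferent between Curveball and Fastball, which pins down the batter's mix.
  the pitcher's payoff from Curveball: q·3 + (1−q)·4 = -q + 4
  the pitcher's payoff from Fastball: q·4 + (1−q)·(-5) = 9q - 5
  -q + 4 = 9q - 5  ⇒  -10q = -9  ⇒  q = 9/10.
The value is the pitcher's expected payoff against this mix (using Curveball): (9/10)·3 + (1/10)·4 = 31/10.

v = 31/10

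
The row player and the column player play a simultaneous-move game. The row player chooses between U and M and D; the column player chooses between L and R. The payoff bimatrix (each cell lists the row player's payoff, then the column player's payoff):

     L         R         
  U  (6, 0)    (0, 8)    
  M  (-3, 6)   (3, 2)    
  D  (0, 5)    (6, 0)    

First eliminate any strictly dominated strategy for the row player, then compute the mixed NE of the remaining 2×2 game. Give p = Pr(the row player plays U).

p = 5/13

The row player's strategy M is strictly dominated by D: 0 > -3 and 6 > 3. Eliminate M.
The row player's mix must leave the column player indifferent between L and R.
  the column player's payoff to L: p·0 + (1−p)·5 = -5p + 5
  the column player's payoff to R: p·8 + (1−p)·0 = 8p
  -5p + 5 = 8p  ⇒  -13p = -5  ⇒  p = 5/13.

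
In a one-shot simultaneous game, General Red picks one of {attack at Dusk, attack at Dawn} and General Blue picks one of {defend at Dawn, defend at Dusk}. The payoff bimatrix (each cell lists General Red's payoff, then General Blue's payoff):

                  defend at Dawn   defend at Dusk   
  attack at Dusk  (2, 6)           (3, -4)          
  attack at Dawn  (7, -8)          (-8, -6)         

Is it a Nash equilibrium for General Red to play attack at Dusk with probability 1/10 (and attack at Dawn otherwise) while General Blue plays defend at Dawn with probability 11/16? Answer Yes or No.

Given General Red's mix p = 1/10, General Blue's payoff from defend at Dawn is -33/5 but from defend at Dusk is -29/5. General Blue strictly prefers defend at Dusk, so General Blue would not mix.
So the proposed profile is not a Nash equilibrium.

No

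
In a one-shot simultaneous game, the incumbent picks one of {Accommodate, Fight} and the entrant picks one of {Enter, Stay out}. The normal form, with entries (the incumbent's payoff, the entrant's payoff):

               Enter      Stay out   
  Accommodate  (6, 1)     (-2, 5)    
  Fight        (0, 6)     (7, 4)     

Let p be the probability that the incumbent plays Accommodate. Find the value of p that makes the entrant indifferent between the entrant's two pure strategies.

p = 1/3

Set the entrant's expected payoff from Enter equal to that from Stay out:
  the entrant's payoff to Enter: p·1 + (1−p)·6 = -5p + 6
  the entrant's payoff to Stay out: p·5 + (1−p)·4 = p + 4
  -5p + 6 = p + 4  ⇒  -6p = -2  ⇒  p = 1/3.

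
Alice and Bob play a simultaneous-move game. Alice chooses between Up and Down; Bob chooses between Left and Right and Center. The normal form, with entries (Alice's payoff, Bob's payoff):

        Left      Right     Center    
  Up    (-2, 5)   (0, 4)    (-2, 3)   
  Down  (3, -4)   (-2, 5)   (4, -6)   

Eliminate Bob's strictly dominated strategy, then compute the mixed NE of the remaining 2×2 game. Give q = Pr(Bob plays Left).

q = 2/7

Bob's strategy Center is strictly dominated by Left: 5 > 3 and -4 > -6. Eliminate Center.
For Alice to be willing to mix, Alice must be indifferent between Up and Down, which pins down Bob's mix.
  Alice's expected payoff from Up: q·(-2) + (1−q)·0 = -2q
  Alice's expected payoff from Down: q·3 + (1−q)·(-2) = 5q - 2
  -2q = 5q - 2  ⇒  -7q = -2  ⇒  q = 2/7.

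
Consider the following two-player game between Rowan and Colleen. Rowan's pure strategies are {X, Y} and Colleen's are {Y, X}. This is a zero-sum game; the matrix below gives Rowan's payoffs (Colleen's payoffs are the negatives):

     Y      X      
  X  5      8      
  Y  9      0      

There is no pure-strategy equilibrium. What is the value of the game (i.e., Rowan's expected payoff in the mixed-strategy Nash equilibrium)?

v = 6

Rowan's indifference between X and Y determines Colleen's mixing probability q:
  Rowan's payoff from X: q·5 + (1−q)·8 = -3q + 8
  Rowan's payoff from Y: q·9 + (1−q)·0 = 9q
  -3q + 8 = 9q  ⇒  -12q = -8  ⇒  q = 2/3.
The value is Rowan's expected payoff against this mix (using X): (2/3)·5 + (1/3)·8 = 6.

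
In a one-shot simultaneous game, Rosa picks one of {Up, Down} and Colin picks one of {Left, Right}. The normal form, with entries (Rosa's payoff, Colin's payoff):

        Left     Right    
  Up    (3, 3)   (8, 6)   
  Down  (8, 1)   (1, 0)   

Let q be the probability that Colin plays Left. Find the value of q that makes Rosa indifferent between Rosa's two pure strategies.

q = 7/12

For Rosa to be willing to mix, Rosa must be indifferent between Up and Down, which pins down Colin's mix.
  Rosa's expected payoff from Up: q·3 + (1−q)·8 = -5q + 8
  Rosa's expected payoff from Down: q·8 + (1−q)·1 = 7q + 1
  -5q + 8 = 7q + 1  ⇒  -12q = -7  ⇒  q = 7/12.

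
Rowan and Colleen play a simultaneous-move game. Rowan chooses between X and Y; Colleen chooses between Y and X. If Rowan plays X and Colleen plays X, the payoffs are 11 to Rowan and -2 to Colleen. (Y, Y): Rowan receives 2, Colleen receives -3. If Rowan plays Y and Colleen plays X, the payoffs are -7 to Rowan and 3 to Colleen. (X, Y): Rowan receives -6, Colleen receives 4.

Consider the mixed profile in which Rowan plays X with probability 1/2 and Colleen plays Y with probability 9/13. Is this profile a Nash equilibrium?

Yes

Check Colleen's indifference given Rowan's mix p = 1/2:
  payoff from Y = 1/2; payoff from X = 1/2 — equal.
Check Rowan's indifference given Colleen's mix q = 9/13:
  payoff from X = -10/13; payoff from Y = -10/13 — equal.
Both players are indifferent, so neither can profitably deviate.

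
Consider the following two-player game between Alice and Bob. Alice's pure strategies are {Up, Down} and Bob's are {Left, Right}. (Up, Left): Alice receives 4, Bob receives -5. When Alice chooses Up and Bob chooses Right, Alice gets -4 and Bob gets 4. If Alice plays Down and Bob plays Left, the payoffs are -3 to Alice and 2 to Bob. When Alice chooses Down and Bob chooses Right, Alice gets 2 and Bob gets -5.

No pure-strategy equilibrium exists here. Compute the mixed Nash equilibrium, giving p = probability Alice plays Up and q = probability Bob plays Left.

p = 7/16, q = 6/13

For Bob to be willing to mix, Bob must be indifferent between Left and Right, which pins down Alice's mix.
  Bob's payoff from Left: p·(-5) + (1−p)·2 = -7p + 2
  Bob's payoff from Right: p·4 + (1−p)·(-5) = 9p - 5
  -7p + 2 = 9p - 5  ⇒  -16p = -7  ⇒  p = 7/16.
In a mixed equilibrium Alice is indifferent between Up and Down; this condition fixes q.
  Alice's payoff to Up: q·4 + (1−q)·(-4) = 8q - 4
  Alice's payoff to Down: q·(-3) + (1−q)·2 = -5q + 2
  8q - 4 = -5q + 2  ⇒  13q = 6  ⇒  q = 6/13.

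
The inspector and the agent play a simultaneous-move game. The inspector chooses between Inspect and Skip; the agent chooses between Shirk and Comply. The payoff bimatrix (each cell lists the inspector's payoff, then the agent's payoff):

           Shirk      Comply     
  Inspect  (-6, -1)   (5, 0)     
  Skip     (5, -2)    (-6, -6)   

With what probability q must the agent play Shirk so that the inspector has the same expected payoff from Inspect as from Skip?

q = 1/2

Set the inspector's expected payoff from Inspect equal to that from Skip:
  the inspector's payoff from Inspect: q·(-6) + (1−q)·5 = -11q + 5
  the inspector's payoff from Skip: q·5 + (1−q)·(-6) = 11q - 6
  -11q + 5 = 11q - 6  ⇒  -22q = -11  ⇒  q = 1/2.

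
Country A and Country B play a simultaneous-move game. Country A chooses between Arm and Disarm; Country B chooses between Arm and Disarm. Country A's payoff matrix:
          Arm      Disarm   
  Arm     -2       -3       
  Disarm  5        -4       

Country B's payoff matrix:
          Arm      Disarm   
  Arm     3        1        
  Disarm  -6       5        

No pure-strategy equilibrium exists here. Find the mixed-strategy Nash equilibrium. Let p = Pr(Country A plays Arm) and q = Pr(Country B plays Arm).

p = 11/13, q = 1/8

For Country B to be willing to mix, Country B must be indifferent between Arm and Disarm, which pins down Country A's mix.
  Country B's expected payoff from Arm: p·3 + (1−p)·(-6) = 9p - 6
  Country B's expected payoff from Disarm: p·1 + (1−p)·5 = -4p + 5
  9p - 6 = -4p + 5  ⇒  13p = 11  ⇒  p = 11/13.
Country B's mix must leave Country A indifferent between Arm and Disarm.
  Country A's payoff from Arm: q·(-2) + (1−q)·(-3) = q - 3
  Country A's payoff from Disarm: q·5 + (1−q)·(-4) = 9q - 4
  q - 3 = 9q - 4  ⇒  -8q = -1  ⇒  q = 1/8.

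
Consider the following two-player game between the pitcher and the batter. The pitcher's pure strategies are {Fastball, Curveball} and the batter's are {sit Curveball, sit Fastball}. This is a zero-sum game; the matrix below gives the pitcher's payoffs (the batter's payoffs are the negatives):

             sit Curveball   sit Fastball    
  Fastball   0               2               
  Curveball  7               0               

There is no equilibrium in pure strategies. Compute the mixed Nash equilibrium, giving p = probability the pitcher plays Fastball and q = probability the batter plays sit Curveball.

In a mixed equilibrium the batter is indifferent between sit Curveball and sit Fastball; this condition fixes p.
  the batter's payoff to sit Curveball: p·0 + (1−p)·(-7) = 7p - 7
  the batter's payoff to sit Fastball: p·(-2) + (1−p)·0 = -2p
  7p - 7 = -2p  ⇒  9p = 7  ⇒  p = 7/9.
In a mixed equilibrium the pitcher is indifferent between Fastball and Curveball; this condition fixes q.
  the pitcher's payoff to Fastball: q·0 + (1−q)·2 = -2q + 2
  the pitcher's payoff to Curveball: q·7 + (1−q)·0 = 7q
  -2q + 2 = 7q  ⇒  -9q = -2  ⇒  q = 2/9.

p = 7/9, q = 2/9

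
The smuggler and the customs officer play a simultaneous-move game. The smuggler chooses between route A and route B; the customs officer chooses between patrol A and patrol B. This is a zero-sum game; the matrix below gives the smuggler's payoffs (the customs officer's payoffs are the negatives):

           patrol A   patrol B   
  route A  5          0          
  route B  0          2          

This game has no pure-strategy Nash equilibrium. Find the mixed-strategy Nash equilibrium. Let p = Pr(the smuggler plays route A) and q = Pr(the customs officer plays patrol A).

The customs officer's indifference between patrol A and patrol B determines the smuggler's mixing probability p:
  the customs officer's payoff from patrol A: p·(-5) + (1−p)·0 = -5p
  the customs officer's payoff from patrol B: p·0 + (1−p)·(-2) = 2p - 2
  -5p = 2p - 2  ⇒  -7p = -2  ⇒  p = 2/7.
For the smuggler to be willing to mix, the smuggler must be indifferent between route A and route B, which pins down the customs officer's mix.
  the smuggler's payoff to route A: q·5 + (1−q)·0 = 5q
  the smuggler's payoff to route B: q·0 + (1−q)·2 = -2q + 2
  5q = -2q + 2  ⇒  7q = 2  ⇒  q = 2/7.

p = 2/7, q = 2/7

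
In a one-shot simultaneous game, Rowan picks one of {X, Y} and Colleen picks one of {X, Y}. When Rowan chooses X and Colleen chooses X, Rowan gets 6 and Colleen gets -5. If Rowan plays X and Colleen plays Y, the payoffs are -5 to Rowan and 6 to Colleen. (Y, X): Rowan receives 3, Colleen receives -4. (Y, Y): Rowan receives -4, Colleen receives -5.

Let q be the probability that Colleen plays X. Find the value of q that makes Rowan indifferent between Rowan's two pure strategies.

q = 1/4

Colleen's mix must leave Rowan indifferent between X and Y.
  Rowan's expected payoff from X: q·6 + (1−q)·(-5) = 11q - 5
  Rowan's expected payoff from Y: q·3 + (1−q)·(-4) = 7q - 4
  11q - 5 = 7q - 4  ⇒  4q = 1  ⇒  q = 1/4.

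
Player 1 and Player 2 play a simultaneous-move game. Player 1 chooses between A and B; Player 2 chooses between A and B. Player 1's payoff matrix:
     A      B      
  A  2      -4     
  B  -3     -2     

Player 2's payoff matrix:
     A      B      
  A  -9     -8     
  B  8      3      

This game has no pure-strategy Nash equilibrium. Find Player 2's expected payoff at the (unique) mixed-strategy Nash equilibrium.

-37/6

In a mixed equilibrium Player 2 is indifferent between A and B; this condition fixes p.
  Player 2's payoff from A: p·(-9) + (1−p)·8 = -17p + 8
  Player 2's payoff from B: p·(-8) + (1−p)·3 = -11p + 3
  -17p + 8 = -11p + 3  ⇒  -6p = -5  ⇒  p = 5/6.
At equilibrium Player 2 is indifferent across columns, so Player 2's payoff equals the payoff from A: (5/6)·(-9) + (1/6)·8 = -37/6.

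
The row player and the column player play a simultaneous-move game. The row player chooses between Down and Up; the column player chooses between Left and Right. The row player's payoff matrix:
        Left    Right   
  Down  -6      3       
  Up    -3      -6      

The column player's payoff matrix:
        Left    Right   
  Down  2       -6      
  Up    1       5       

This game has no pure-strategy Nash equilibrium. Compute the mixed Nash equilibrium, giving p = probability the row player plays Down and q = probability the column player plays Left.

p = 1/3, q = 3/4

For the column player to be willing to mix, the column player must be indifferent between Left and Right, which pins down the row player's mix.
  the column player's expected payoff from Left: p·2 + (1−p)·1 = p + 1
  the column player's expected payoff from Right: p·(-6) + (1−p)·5 = -11p + 5
  p + 1 = -11p + 5  ⇒  12p = 4  ⇒  p = 1/3.
The row player's indifference between Down and Up determines the column player's mixing probability q:
  the row player's payoff from Down: q·(-6) + (1−q)·3 = -9q + 3
  the row player's payoff from Up: q·(-3) + (1−q)·(-6) = 3q - 6
  -9q + 3 = 3q - 6  ⇒  -12q = -9  ⇒  q = 3/4.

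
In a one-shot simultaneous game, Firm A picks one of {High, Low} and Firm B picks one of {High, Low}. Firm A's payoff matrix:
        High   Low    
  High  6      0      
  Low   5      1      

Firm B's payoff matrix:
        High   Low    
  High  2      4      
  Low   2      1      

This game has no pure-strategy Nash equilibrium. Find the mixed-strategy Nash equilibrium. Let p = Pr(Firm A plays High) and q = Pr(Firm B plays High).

p = 1/3, q = 1/2

Set Firm B's expected payoff from High equal to that from Low:
  Firm B's payoff from High: p·2 + (1−p)·2 = 2
  Firm B's payoff from Low: p·4 + (1−p)·1 = 3p + 1
  2 = 3p + 1  ⇒  -3p = -1  ⇒  p = 1/3.
In a mixed equilibrium Firm A is indifferent between High and Low; this condition fixes q.
  Firm A's expected payoff from High: q·6 + (1−q)·0 = 6q
  Firm A's expected payoff from Low: q·5 + (1−q)·1 = 4q + 1
  6q = 4q + 1  ⇒  2q = 1  ⇒  q = 1/2.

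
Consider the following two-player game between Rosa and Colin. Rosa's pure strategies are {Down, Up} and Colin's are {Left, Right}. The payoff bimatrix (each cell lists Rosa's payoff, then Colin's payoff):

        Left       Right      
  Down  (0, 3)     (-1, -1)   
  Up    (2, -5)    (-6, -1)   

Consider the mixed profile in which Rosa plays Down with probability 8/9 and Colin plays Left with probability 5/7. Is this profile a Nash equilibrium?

No

Given Rosa's mix p = 8/9, Colin's payoff from Left is 19/9 but from Right is -1. Colin strictly prefers Left, so Colin would not mix.
So the proposed profile is not a Nash equilibrium.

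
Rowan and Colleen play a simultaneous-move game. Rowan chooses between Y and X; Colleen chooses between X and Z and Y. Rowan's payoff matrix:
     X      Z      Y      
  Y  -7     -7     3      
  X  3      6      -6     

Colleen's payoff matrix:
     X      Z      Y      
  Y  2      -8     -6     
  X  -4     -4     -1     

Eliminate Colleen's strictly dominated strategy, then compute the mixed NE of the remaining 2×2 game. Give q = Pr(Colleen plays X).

Colleen's strategy Z is strictly dominated by Y: -6 > -8 and -1 > -4. Eliminate Z.
For Rowan to be willing to mix, Rowan must be indifferent between Y and X, which pins down Colleen's mix.
  Rowan's payoff from Y: q·(-7) + (1−q)·3 = -10q + 3
  Rowan's payoff from X: q·3 + (1−q)·(-6) = 9q - 6
  -10q + 3 = 9q - 6  ⇒  -19q = -9  ⇒  q = 9/19.

q = 9/19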